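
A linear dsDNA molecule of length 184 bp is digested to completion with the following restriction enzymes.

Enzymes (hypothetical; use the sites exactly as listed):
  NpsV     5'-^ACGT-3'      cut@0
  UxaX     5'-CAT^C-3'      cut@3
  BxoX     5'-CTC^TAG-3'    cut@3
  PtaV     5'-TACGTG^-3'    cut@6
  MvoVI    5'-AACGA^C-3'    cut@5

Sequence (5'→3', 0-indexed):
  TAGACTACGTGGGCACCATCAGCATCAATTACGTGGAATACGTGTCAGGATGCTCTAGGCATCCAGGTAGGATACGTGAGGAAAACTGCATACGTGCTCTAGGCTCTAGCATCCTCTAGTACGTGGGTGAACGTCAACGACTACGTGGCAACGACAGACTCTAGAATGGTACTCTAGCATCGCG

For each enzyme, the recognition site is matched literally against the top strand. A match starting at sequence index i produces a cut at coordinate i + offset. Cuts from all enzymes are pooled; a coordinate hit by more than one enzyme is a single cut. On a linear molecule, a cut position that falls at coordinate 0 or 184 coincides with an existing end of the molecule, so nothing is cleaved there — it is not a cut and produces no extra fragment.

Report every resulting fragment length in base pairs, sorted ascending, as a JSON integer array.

Scan for sites:
  NpsV (ACGT, off=0): starts [6, 30, 39, 73, 91, 120, 130, 142] → cuts [6, 30, 39, 73, 91, 120, 130, 142]
  UxaX (CATC, off=3): starts [16, 22, 59, 109, 177] → cuts [19, 25, 62, 112, 180]
  BxoX (CTCTAG, off=3): starts [52, 96, 103, 113, 158, 171] → cuts [55, 99, 106, 116, 161, 174]
  PtaV (TACGTG, off=6): starts [5, 29, 38, 72, 90, 119, 141] → cuts [11, 35, 44, 78, 96, 125, 147]
  MvoVI (AACGAC, off=5): starts [135, 149] → cuts [140, 154]

Pooled cuts: [6, 11, 19, 25, 30, 35, 39, 44, 55, 62, 73, 78, 91, 96, 99, 106, 112, 116, 120, 125, 130, 140, 142, 147, 154, 161, 174, 180]

Fragments:
  [0,6): 6 bp
  [6,11): 5 bp
  [11,19): 8 bp
  [19,25): 6 bp
  [25,30): 5 bp
  [30,35): 5 bp
  [35,39): 4 bp
  [39,44): 5 bp
  [44,55): 11 bp
  [55,62): 7 bp
  [62,73): 11 bp
  [73,78): 5 bp
  [78,91): 13 bp
  [91,96): 5 bp
  [96,99): 3 bp
  [99,106): 7 bp
  [106,112): 6 bp
  [112,116): 4 bp
  [116,120): 4 bp
  [120,125): 5 bp
  [125,130): 5 bp
  [130,140): 10 bp
  [140,142): 2 bp
  [142,147): 5 bp
  [147,154): 7 bp
  [154,161): 7 bp
  [161,174): 13 bp
  [174,180): 6 bp
  [180,184): 4 bp

[2,3,4,4,4,4,5,5,5,5,5,5,5,5,5,6,6,6,6,7,7,7,7,8,10,11,11,13,13]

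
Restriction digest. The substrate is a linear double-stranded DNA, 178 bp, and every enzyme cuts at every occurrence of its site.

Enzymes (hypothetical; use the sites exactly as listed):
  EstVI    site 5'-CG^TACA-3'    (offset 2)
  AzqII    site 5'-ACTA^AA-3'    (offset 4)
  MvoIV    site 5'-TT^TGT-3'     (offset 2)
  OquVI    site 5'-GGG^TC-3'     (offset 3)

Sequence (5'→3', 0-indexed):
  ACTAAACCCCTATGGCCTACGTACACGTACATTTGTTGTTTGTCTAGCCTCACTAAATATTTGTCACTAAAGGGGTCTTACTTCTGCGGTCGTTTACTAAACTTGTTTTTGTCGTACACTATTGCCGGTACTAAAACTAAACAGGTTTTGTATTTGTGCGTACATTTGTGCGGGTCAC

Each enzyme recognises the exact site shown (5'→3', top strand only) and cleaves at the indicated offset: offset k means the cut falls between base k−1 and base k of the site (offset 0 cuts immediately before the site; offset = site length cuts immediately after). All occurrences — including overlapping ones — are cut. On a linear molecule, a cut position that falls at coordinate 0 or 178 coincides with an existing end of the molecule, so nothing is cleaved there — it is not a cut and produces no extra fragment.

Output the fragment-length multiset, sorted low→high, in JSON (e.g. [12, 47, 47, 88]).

Site scan:
  EstVI CGTACA/2: at [19, 25, 112, 158] ⇒ [21, 27, 114, 160]
  AzqII ACTAAA/4: at [0, 51, 65, 95, 129, 135] ⇒ [4, 55, 69, 99, 133, 139]
  MvoIV TTTGT/2: at [31, 38, 59, 107, 146, 152, 164] ⇒ [33, 40, 61, 109, 148, 154, 166]
  OquVI GGGTC/3: at [72, 171] ⇒ [75, 174]

Pooled cuts: [4, 21, 27, 33, 40, 55, 61, 69, 75, 99, 109, 114, 133, 139, 148, 154, 160, 166, 174]

Fragments:
  [0,4): 4 bp
  [4,21): 17 bp
  [21,27): 6 bp
  [27,33): 6 bp
  [33,40): 7 bp
  [40,55): 15 bp
  [55,61): 6 bp
  [61,69): 8 bp
  [69,75): 6 bp
  [75,99): 24 bp
  [99,109): 10 bp
  [109,114): 5 bp
  [114,133): 19 bp
  [133,139): 6 bp
  [139,148): 9 bp
  [148,154): 6 bp
  [154,160): 6 bp
  [160,166): 6 bp
  [166,174): 8 bp
  [174,178): 4 bp

[4,4,5,6,6,6,6,6,6,6,6,7,8,8,9,10,15,17,19,24]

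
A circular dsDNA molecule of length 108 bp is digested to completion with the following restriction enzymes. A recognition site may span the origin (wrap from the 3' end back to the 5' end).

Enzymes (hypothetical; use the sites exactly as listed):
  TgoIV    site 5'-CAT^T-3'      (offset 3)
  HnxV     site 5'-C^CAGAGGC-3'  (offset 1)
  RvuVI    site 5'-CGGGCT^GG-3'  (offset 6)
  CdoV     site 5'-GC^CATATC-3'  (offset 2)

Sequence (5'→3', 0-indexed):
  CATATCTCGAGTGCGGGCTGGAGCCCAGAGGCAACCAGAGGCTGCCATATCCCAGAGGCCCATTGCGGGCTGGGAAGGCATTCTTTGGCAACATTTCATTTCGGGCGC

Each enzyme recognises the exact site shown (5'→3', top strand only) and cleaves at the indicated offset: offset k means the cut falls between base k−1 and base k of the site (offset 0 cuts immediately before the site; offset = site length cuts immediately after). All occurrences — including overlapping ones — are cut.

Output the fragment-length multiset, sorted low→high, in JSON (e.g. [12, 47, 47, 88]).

Per-enzyme occurrences:
  TgoIV CATT/3: at [60, 78, 91, 96] ⇒ [63, 81, 94, 99]
  HnxV CCAGAGGC/1: at [24, 34, 51] ⇒ [25, 35, 52]
  RvuVI CGGGCTGG/6: at [13, 65] ⇒ [19, 71]
  CdoV GCCATATC/2: at [43, 106] ⇒ [0, 45]

Pooled cuts: [0, 19, 25, 35, 45, 52, 63, 71, 81, 94, 99]

Fragment lengths:
  0→19: 19 bp
  19→25: 6 bp
  25→35: 10 bp
  35→45: 10 bp
  45→52: 7 bp
  52→63: 11 bp
  63→71: 8 bp
  71→81: 10 bp
  81→94: 13 bp
  94→99: 5 bp
  99→0 (wrap): 108-99+0 = 9 bp

[5,6,7,8,9,10,10,10,11,13,19]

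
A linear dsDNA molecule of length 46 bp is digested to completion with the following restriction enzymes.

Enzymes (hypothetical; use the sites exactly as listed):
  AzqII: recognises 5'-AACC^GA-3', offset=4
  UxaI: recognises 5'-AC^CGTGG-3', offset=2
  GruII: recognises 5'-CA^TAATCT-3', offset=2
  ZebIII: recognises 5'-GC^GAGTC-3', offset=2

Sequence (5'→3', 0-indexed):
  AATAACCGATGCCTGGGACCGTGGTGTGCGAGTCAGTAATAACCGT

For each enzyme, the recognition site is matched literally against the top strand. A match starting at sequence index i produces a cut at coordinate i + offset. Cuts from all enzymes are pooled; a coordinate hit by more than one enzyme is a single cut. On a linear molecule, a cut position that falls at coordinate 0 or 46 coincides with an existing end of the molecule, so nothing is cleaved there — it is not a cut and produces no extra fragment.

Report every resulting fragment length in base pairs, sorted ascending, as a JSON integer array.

Site scan:
  AzqII (AACCGA, off=4): starts [3] → cuts [7]
  UxaI (ACCGTGG, off=2): starts [17] → cuts [19]
  GruII (CATAATCT, off=2): no sites
  ZebIII (GCGAGTC, off=2): starts [27] → cuts [29]

All cut coordinates (distinct, sorted): [7, 19, 29]

Fragment lengths:
  [0,7): 7 bp
  [7,19): 12 bp
  [19,29): 10 bp
  [29,46): 17 bp

[7,10,12,17]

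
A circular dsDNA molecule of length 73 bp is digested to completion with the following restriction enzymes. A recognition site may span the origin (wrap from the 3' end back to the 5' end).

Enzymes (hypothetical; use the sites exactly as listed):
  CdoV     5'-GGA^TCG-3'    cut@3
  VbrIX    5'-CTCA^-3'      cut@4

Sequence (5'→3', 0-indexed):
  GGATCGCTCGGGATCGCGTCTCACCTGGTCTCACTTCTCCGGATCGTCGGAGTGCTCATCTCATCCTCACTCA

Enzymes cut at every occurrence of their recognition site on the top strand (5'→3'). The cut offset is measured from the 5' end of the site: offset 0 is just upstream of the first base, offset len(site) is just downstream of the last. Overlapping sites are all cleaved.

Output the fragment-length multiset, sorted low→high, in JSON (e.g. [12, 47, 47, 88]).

Site scan:
  CdoV GGATCG/3: at [0, 10, 40] ⇒ [3, 13, 43]
  VbrIX CTCA/4: at [19, 29, 54, 59, 65, 69] ⇒ [0, 23, 33, 58, 63, 69]

All cut coordinates (distinct, sorted): [0, 3, 13, 23, 33, 43, 58, 63, 69]

Fragments:
  0→3: 3 bp
  3→13: 10 bp
  13→23: 10 bp
  23→33: 10 bp
  33→43: 10 bp
  43→58: 15 bp
  58→63: 5 bp
  63→69: 6 bp
  69→0 (wrap): 73-69+0 = 4 bp

[3,4,5,6,10,10,10,10,15]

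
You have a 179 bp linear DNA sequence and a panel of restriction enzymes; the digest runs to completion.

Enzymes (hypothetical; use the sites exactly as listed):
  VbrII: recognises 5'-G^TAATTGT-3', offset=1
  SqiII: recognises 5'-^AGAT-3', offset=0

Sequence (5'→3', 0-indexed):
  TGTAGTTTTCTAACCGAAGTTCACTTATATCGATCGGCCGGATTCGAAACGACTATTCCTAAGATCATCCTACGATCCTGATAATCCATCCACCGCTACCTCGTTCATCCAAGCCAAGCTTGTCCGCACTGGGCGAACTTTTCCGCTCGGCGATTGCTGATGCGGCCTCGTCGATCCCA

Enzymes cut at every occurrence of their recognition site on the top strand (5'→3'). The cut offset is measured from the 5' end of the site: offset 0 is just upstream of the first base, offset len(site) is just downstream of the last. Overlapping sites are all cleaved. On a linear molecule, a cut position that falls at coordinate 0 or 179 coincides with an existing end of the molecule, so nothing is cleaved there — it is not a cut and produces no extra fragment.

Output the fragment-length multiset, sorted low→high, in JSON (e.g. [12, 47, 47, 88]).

[61,118]

Scan for sites:
  VbrII (GTAATTGT, off=1): no sites
  SqiII (AGAT, off=0): starts [61] → cuts [61]

Pooled cuts: [61]

Fragments:
  [0,61): 61 bp
  [61,179): 118 bp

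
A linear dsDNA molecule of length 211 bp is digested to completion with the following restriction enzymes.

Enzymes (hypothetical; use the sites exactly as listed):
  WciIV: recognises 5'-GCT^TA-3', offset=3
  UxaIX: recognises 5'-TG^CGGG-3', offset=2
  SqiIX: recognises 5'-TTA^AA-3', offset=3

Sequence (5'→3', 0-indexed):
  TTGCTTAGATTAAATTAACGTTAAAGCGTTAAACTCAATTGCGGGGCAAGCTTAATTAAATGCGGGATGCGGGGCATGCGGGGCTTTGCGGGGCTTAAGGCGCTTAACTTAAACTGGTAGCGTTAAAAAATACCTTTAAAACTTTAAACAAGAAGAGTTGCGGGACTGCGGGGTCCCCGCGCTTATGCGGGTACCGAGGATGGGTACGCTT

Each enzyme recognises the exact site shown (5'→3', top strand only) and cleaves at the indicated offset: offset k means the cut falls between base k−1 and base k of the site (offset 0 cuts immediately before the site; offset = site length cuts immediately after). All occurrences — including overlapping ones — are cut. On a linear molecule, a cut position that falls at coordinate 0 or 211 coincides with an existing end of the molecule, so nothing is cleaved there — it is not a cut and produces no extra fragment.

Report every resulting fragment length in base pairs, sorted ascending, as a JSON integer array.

[4,4,5,6,7,7,7,7,8,8,8,9,9,10,10,11,11,13,14,14,15,24]

Site scan:
  WciIV GCTTA/3: at [2, 49, 92, 101, 180] ⇒ [5, 52, 95, 104, 183]
  UxaIX TGCGGG/2: at [39, 60, 67, 76, 86, 158, 166, 185] ⇒ [41, 62, 69, 78, 88, 160, 168, 187]
  SqiIX TTAAA/3: at [9, 20, 28, 55, 108, 122, 135, 143] ⇒ [12, 23, 31, 58, 111, 125, 138, 146]

Pooled cuts: [5, 12, 23, 31, 41, 52, 58, 62, 69, 78, 88, 95, 104, 111, 125, 138, 146, 160, 168, 183, 187]

Fragments:
  [0,5): 5 bp
  [5,12): 7 bp
  [12,23): 11 bp
  [23,31): 8 bp
  [31,41): 10 bp
  [41,52): 11 bp
  [52,58): 6 bp
  [58,62): 4 bp
  [62,69): 7 bp
  [69,78): 9 bp
  [78,88): 10 bp
  [88,95): 7 bp
  [95,104): 9 bp
  [104,111): 7 bp
  [111,125): 14 bp
  [125,138): 13 bp
  [138,146): 8 bp
  [146,160): 14 bp
  [160,168): 8 bp
  [168,183): 15 bp
  [183,187): 4 bp
  [187,211): 24 bp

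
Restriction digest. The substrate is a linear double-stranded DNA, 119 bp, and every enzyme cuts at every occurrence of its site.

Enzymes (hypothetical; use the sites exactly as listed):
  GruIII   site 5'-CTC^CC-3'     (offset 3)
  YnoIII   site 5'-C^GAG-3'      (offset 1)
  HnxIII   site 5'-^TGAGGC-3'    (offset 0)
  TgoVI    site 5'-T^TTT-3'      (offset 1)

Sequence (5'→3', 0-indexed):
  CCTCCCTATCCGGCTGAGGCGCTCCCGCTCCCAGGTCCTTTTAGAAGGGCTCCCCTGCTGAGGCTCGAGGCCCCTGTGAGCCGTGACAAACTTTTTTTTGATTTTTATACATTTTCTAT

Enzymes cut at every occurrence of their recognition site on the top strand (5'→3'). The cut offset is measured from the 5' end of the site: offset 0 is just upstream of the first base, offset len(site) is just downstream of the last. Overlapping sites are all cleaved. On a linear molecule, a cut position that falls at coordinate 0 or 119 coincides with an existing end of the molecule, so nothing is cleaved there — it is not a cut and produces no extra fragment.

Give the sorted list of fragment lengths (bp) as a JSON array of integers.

[1,1,1,1,1,4,6,6,6,7,8,9,9,10,10,13,26]

Site scan:
  GruIII CTCCC/3: at [1, 21, 27, 49] ⇒ [4, 24, 30, 52]
  YnoIII CGAG/1: at [65] ⇒ [66]
  HnxIII TGAGGC/0: at [14, 58] ⇒ [14, 58]
  TgoVI TTTT/1: at [38, 91, 92, 93, 94, 95, 101, 102, 111] ⇒ [39, 92, 93, 94, 95, 96, 102, 103, 112]

All cut coordinates (distinct, sorted): [4, 14, 24, 30, 39, 52, 58, 66, 92, 93, 94, 95, 96, 102, 103, 112]

Fragment lengths:
  [0,4): 4 bp
  [4,14): 10 bp
  [14,24): 10 bp
  [24,30): 6 bp
  [30,39): 9 bp
  [39,52): 13 bp
  [52,58): 6 bp
  [58,66): 8 bp
  [66,92): 26 bp
  [92,93): 1 bp
  [93,94): 1 bp
  [94,95): 1 bp
  [95,96): 1 bp
  [96,102): 6 bp
  [102,103): 1 bp
  [103,112): 9 bp
  [112,119): 7 bp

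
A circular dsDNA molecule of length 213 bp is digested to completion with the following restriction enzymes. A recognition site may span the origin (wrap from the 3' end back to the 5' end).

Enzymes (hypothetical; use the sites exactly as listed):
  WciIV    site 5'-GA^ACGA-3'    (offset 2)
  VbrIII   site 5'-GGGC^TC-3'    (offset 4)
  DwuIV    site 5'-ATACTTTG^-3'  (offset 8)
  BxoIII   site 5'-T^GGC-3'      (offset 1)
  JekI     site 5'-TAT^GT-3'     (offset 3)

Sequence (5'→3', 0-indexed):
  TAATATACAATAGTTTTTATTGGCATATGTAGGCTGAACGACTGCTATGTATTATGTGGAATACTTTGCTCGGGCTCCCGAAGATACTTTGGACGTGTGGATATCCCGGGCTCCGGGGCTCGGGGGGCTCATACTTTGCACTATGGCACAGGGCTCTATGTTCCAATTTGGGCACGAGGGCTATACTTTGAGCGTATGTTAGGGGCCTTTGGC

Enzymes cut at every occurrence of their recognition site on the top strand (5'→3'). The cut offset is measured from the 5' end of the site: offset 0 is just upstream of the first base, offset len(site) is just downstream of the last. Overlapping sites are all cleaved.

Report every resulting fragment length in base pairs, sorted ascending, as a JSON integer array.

[5,6,7,7,7,7,8,9,9,10,10,11,13,13,16,20,24,31]

Per-enzyme occurrences:
  WciIV GAACGA/2: at [35] ⇒ [37]
  VbrIII GGGCTC/4: at [71, 107, 115, 124, 150] ⇒ [75, 111, 119, 128, 154]
  DwuIV ATACTTTG/8: at [60, 83, 130, 182] ⇒ [68, 91, 138, 190]
  BxoIII TGGC/1: at [20, 143, 209] ⇒ [21, 144, 210]
  JekI TATGT/3: at [25, 45, 52, 156, 194] ⇒ [28, 48, 55, 159, 197]

Pooled cuts: [21, 28, 37, 48, 55, 68, 75, 91, 111, 119, 128, 138, 144, 154, 159, 190, 197, 210]

Fragment lengths:
  21→28: 7 bp
  28→37: 9 bp
  37→48: 11 bp
  48→55: 7 bp
  55→68: 13 bp
  68→75: 7 bp
  75→91: 16 bp
  91→111: 20 bp
  111→119: 8 bp
  119→128: 9 bp
  128→138: 10 bp
  138→144: 6 bp
  144→154: 10 bp
  154→159: 5 bp
  159→190: 31 bp
  190→197: 7 bp
  197→210: 13 bp
  210→21 (wrap): 213-210+21 = 24 bp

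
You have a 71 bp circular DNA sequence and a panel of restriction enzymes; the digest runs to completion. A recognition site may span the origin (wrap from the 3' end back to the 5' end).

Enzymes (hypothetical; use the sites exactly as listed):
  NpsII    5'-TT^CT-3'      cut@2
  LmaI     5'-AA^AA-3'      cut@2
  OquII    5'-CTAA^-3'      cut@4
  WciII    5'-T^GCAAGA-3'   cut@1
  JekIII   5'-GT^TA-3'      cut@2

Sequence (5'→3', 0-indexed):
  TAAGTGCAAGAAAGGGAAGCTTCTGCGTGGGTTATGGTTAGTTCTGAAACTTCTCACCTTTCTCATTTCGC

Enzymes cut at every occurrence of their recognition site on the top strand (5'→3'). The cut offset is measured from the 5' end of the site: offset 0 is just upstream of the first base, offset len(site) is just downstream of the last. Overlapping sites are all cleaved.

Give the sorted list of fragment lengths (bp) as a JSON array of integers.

Site scan:
  NpsII TTCT/2: at [20, 41, 50, 59] ⇒ [22, 43, 52, 61]
  LmaI (AAAA, off=2): no sites
  OquII CTAA/4: at [70] ⇒ [3]
  WciII TGCAAGA/1: at [4] ⇒ [5]
  JekIII GTTA/2: at [30, 36] ⇒ [32, 38]

Pooled cuts: [3, 5, 22, 32, 38, 43, 52, 61]

Fragment lengths:
  3→5: 2 bp
  5→22: 17 bp
  22→32: 10 bp
  32→38: 6 bp
  38→43: 5 bp
  43→52: 9 bp
  52→61: 9 bp
  61→3 (wrap): 71-61+3 = 13 bp

[2,5,6,9,9,10,13,17]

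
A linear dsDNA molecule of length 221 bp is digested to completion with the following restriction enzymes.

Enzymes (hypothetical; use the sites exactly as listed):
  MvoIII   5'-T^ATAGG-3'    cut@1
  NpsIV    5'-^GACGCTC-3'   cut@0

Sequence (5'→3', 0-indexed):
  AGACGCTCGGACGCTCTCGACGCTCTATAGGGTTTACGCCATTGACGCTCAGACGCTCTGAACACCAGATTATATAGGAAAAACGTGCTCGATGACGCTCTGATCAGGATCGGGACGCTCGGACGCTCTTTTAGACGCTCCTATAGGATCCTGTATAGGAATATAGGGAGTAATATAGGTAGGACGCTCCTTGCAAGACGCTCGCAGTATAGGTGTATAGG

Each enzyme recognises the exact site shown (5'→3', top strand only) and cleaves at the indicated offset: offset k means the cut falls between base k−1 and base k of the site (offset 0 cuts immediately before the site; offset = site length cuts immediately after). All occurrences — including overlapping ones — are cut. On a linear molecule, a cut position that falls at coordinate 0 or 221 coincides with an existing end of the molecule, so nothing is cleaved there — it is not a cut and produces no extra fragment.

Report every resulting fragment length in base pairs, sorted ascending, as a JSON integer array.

[1,5,8,8,8,8,8,8,8,9,9,12,12,12,12,14,17,20,20,22]

Scan for sites:
  MvoIII (TATAGG, off=1): starts [25, 72, 141, 153, 161, 173, 207, 215] → cuts [26, 73, 142, 154, 162, 174, 208, 216]
  NpsIV (GACGCTC, off=0): starts [1, 9, 18, 43, 51, 93, 113, 121, 133, 182, 196] → cuts [1, 9, 18, 43, 51, 93, 113, 121, 133, 182, 196]

All cut coordinates (distinct, sorted): [1, 9, 18, 26, 43, 51, 73, 93, 113, 121, 133, 142, 154, 162, 174, 182, 196, 208, 216]

Fragment lengths:
  [0,1): 1 bp
  [1,9): 8 bp
  [9,18): 9 bp
  [18,26): 8 bp
  [26,43): 17 bp
  [43,51): 8 bp
  [51,73): 22 bp
  [73,93): 20 bp
  [93,113): 20 bp
  [113,121): 8 bp
  [121,133): 12 bp
  [133,142): 9 bp
  [142,154): 12 bp
  [154,162): 8 bp
  [162,174): 12 bp
  [174,182): 8 bp
  [182,196): 14 bp
  [196,208): 12 bp
  [208,216): 8 bp
  [216,221): 5 bp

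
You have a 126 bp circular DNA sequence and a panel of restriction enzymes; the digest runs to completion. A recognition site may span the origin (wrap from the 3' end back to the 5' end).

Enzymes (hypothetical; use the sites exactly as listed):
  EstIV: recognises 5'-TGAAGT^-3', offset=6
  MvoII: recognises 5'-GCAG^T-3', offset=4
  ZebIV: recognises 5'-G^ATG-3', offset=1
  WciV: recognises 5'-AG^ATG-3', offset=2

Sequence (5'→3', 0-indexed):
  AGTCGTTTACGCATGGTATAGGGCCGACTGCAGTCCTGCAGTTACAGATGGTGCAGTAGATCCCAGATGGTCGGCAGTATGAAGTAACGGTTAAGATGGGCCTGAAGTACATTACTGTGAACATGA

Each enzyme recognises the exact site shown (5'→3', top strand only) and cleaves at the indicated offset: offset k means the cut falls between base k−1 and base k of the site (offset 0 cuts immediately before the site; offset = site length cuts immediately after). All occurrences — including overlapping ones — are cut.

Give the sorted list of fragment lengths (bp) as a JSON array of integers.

Per-enzyme occurrences:
  EstIV (TGAAGT, off=6): starts [79, 102, 123] → cuts [3, 85, 108]
  MvoII (GCAGT, off=4): starts [29, 37, 52, 73] → cuts [33, 41, 56, 77]
  ZebIV (GATG, off=1): starts [46, 65, 94] → cuts [47, 66, 95]
  WciV (AGATG, off=2): starts [45, 64, 93] → cuts [47, 66, 95]

Pooled cuts: [3, 33, 41, 47, 56, 66, 77, 85, 95, 108]

Fragments:
  3→33: 30 bp
  33→41: 8 bp
  41→47: 6 bp
  47→56: 9 bp
  56→66: 10 bp
  66→77: 11 bp
  77→85: 8 bp
  85→95: 10 bp
  95→108: 13 bp
  108→3 (wrap): 126-108+3 = 21 bp

[6,8,8,9,10,10,11,13,21,30]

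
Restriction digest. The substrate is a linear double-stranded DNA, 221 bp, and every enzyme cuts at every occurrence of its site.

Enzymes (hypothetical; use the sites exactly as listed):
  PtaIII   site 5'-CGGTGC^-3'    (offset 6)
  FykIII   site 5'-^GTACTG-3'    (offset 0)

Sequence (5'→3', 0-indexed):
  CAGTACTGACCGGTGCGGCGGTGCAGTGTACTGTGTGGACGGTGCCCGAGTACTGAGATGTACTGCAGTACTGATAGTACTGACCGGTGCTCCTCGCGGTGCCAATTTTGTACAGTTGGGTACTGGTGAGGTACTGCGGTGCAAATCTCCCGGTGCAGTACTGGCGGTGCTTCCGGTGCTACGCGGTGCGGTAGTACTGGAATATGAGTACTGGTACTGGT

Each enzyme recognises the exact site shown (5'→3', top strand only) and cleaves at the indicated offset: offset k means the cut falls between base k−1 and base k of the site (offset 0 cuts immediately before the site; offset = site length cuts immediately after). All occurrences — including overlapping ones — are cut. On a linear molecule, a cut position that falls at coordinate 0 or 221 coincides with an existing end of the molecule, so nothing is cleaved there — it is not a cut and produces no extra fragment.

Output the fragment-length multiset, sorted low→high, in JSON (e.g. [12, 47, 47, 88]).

[1,2,3,4,4,6,8,8,8,9,9,10,10,11,12,12,13,14,14,14,14,17,18]

Site scan:
  PtaIII CGGTGC/6: at [10, 18, 39, 84, 96, 136, 150, 164, 173, 183] ⇒ [16, 24, 45, 90, 102, 142, 156, 170, 179, 189]
  FykIII GTACTG/0: at [2, 27, 49, 59, 67, 76, 119, 130, 157, 193, 207, 213] ⇒ [2, 27, 49, 59, 67, 76, 119, 130, 157, 193, 207, 213]

Pooled cuts: [2, 16, 24, 27, 45, 49, 59, 67, 76, 90, 102, 119, 130, 142, 156, 157, 170, 179, 189, 193, 207, 213]

Fragment lengths:
  [0,2): 2 bp
  [2,16): 14 bp
  [16,24): 8 bp
  [24,27): 3 bp
  [27,45): 18 bp
  [45,49): 4 bp
  [49,59): 10 bp
  [59,67): 8 bp
  [67,76): 9 bp
  [76,90): 14 bp
  [90,102): 12 bp
  [102,119): 17 bp
  [119,130): 11 bp
  [130,142): 12 bp
  [142,156): 14 bp
  [156,157): 1 bp
  [157,170): 13 bp
  [170,179): 9 bp
  [179,189): 10 bp
  [189,193): 4 bp
  [193,207): 14 bp
  [207,213): 6 bp
  [213,221): 8 bp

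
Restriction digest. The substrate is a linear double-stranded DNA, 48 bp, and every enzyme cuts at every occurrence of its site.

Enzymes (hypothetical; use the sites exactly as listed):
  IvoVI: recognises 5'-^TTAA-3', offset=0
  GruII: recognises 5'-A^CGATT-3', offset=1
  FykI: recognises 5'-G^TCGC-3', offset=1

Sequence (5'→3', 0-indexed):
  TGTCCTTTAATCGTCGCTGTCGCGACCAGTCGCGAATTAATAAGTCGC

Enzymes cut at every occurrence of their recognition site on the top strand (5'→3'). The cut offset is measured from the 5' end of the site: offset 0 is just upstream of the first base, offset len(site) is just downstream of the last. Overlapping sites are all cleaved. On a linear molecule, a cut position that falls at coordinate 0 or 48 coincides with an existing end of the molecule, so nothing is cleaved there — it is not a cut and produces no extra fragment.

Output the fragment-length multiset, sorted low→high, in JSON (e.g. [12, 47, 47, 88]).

Scan for sites:
  IvoVI (TTAA, off=0): starts [6, 36] → cuts [6, 36]
  GruII (ACGATT, off=1): no sites
  FykI (GTCGC, off=1): starts [12, 18, 28, 43] → cuts [13, 19, 29, 44]

All cut coordinates (distinct, sorted): [6, 13, 19, 29, 36, 44]

Fragments:
  [0,6): 6 bp
  [6,13): 7 bp
  [13,19): 6 bp
  [19,29): 10 bp
  [29,36): 7 bp
  [36,44): 8 bp
  [44,48): 4 bp

[4,6,6,7,7,8,10]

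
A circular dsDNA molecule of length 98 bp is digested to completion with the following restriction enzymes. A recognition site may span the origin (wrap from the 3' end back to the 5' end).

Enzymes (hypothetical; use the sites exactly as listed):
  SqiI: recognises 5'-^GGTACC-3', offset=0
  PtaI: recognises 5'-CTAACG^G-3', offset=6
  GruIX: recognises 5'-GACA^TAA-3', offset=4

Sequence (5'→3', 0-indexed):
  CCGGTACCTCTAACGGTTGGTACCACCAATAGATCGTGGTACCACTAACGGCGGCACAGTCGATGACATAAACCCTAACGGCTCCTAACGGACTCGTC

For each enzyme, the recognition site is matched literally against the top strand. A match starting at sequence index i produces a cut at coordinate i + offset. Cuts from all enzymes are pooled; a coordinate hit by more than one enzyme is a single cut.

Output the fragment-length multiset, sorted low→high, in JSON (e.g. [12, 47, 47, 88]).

Scan for sites:
  SqiI (GGTACC, off=0): starts [2, 18, 37] → cuts [2, 18, 37]
  PtaI (CTAACGG, off=6): starts [9, 44, 74, 84] → cuts [15, 50, 80, 90]
  GruIX (GACATAA, off=4): starts [64] → cuts [68]

Pooled cuts: [2, 15, 18, 37, 50, 68, 80, 90]

Fragments:
  2→15: 13 bp
  15→18: 3 bp
  18→37: 19 bp
  37→50: 13 bp
  50→68: 18 bp
  68→80: 12 bp
  80→90: 10 bp
  90→2 (wrap): 98-90+2 = 10 bp

[3,10,10,12,13,13,18,19]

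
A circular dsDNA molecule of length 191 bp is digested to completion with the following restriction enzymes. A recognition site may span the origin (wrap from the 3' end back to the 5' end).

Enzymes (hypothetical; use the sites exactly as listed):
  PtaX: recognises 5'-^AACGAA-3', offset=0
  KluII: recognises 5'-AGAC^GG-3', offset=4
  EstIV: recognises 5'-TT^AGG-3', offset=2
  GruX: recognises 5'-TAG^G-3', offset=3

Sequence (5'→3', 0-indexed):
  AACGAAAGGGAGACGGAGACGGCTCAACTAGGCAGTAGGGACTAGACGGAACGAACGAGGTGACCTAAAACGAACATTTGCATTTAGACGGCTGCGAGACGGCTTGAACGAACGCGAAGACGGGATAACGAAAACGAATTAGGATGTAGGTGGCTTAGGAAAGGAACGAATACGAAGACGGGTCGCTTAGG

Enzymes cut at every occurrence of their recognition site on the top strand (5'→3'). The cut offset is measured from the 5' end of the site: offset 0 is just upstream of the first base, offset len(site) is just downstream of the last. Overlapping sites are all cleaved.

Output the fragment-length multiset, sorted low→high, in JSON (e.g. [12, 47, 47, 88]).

Scan for sites:
  PtaX (AACGAA, off=0): starts [0, 49, 68, 106, 126, 132, 164] → cuts [0, 49, 68, 106, 126, 132, 164]
  KluII (AGACGG, off=4): starts [10, 16, 43, 85, 96, 117, 175] → cuts [14, 20, 47, 89, 100, 121, 179]
  EstIV (TTAGG, off=2): starts [138, 154, 186] → cuts [140, 156, 188]
  GruX (TAGG, off=3): starts [28, 35, 139, 146, 155, 187] → cuts [31, 38, 142, 149, 158, 190]

Pooled cuts: [0, 14, 20, 31, 38, 47, 49, 68, 89, 100, 106, 121, 126, 132, 140, 142, 149, 156, 158, 164, 179, 188, 190]

Fragments:
  0→14: 14 bp
  14→20: 6 bp
  20→31: 11 bp
  31→38: 7 bp
  38→47: 9 bp
  47→49: 2 bp
  49→68: 19 bp
  68→89: 21 bp
  89→100: 11 bp
  100→106: 6 bp
  106→121: 15 bp
  121→126: 5 bp
  126→132: 6 bp
  132→140: 8 bp
  140→142: 2 bp
  142→149: 7 bp
  149→156: 7 bp
  156→158: 2 bp
  158→164: 6 bp
  164→179: 15 bp
  179→188: 9 bp
  188→190: 2 bp
  190→0 (wrap): 191-190+0 = 1 bp

[1,2,2,2,2,5,6,6,6,6,7,7,7,8,9,9,11,11,14,15,15,19,21]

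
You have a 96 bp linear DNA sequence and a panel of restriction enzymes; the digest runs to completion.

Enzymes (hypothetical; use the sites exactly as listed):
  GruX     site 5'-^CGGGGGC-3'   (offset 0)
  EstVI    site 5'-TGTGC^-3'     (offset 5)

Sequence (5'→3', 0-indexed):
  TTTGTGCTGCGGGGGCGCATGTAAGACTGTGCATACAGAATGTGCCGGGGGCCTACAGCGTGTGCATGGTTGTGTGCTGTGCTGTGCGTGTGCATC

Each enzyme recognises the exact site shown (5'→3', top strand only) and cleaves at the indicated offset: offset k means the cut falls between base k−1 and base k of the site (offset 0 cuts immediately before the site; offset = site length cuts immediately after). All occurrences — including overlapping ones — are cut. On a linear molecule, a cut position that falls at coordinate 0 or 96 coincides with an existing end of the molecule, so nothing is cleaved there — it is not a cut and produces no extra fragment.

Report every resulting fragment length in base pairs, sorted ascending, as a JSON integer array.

[2,3,5,5,6,7,12,13,20,23]

Scan for sites:
  GruX CGGGGGC/0: at [9, 45] ⇒ [9, 45]
  EstVI TGTGC/5: at [2, 27, 40, 60, 72, 77, 82, 88] ⇒ [7, 32, 45, 65, 77, 82, 87, 93]

Pooled cuts: [7, 9, 32, 45, 65, 77, 82, 87, 93]

Fragments:
  [0,7): 7 bp
  [7,9): 2 bp
  [9,32): 23 bp
  [32,45): 13 bp
  [45,65): 20 bp
  [65,77): 12 bp
  [77,82): 5 bp
  [82,87): 5 bp
  [87,93): 6 bp
  [93,96): 3 bp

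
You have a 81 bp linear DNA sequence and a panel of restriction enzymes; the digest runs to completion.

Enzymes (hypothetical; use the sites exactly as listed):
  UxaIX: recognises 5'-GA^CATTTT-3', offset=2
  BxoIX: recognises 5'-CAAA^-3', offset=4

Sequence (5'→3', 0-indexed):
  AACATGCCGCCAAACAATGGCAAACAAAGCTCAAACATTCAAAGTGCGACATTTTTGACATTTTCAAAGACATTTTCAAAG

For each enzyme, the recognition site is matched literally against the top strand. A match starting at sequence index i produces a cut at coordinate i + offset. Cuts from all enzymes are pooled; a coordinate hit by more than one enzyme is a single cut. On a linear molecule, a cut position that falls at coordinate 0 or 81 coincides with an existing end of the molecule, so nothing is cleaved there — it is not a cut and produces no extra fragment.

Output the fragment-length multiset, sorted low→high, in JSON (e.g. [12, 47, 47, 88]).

Site scan:
  UxaIX (GACATTTT, off=2): starts [47, 56, 68] → cuts [49, 58, 70]
  BxoIX (CAAA, off=4): starts [10, 20, 24, 31, 39, 64, 76] → cuts [14, 24, 28, 35, 43, 68, 80]

Pooled cuts: [14, 24, 28, 35, 43, 49, 58, 68, 70, 80]

Fragments:
  [0,14): 14 bp
  [14,24): 10 bp
  [24,28): 4 bp
  [28,35): 7 bp
  [35,43): 8 bp
  [43,49): 6 bp
  [49,58): 9 bp
  [58,68): 10 bp
  [68,70): 2 bp
  [70,80): 10 bp
  [80,81): 1 bp

[1,2,4,6,7,8,9,10,10,10,14]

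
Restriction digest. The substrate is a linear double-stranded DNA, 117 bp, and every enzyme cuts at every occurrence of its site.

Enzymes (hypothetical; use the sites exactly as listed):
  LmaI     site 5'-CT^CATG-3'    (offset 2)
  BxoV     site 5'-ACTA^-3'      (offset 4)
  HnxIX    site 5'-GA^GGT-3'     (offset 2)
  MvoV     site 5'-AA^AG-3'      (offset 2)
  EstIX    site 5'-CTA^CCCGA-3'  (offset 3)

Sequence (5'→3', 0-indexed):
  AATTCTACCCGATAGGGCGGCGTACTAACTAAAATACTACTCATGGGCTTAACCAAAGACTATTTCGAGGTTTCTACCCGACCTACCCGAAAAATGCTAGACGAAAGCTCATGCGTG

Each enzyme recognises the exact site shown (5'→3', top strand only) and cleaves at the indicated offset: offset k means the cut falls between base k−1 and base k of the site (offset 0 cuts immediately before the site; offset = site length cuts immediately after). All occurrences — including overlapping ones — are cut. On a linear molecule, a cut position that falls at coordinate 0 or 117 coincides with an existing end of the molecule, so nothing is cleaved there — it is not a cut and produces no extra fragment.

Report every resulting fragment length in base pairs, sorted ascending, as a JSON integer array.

Site scan:
  LmaI (CTCATG, off=2): starts [39, 107] → cuts [41, 109]
  BxoV (ACTA, off=4): starts [23, 27, 35, 58] → cuts [27, 31, 39, 62]
  HnxIX (GAGGT, off=2): starts [66] → cuts [68]
  MvoV (AAAG, off=2): starts [54, 103] → cuts [56, 105]
  EstIX (CTACCCGA, off=3): starts [4, 73, 82] → cuts [7, 76, 85]

Pooled cuts: [7, 27, 31, 39, 41, 56, 62, 68, 76, 85, 105, 109]

Fragment lengths:
  [0,7): 7 bp
  [7,27): 20 bp
  [27,31): 4 bp
  [31,39): 8 bp
  [39,41): 2 bp
  [41,56): 15 bp
  [56,62): 6 bp
  [62,68): 6 bp
  [68,76): 8 bp
  [76,85): 9 bp
  [85,105): 20 bp
  [105,109): 4 bp
  [109,117): 8 bp

[2,4,4,6,6,7,8,8,8,9,15,20,20]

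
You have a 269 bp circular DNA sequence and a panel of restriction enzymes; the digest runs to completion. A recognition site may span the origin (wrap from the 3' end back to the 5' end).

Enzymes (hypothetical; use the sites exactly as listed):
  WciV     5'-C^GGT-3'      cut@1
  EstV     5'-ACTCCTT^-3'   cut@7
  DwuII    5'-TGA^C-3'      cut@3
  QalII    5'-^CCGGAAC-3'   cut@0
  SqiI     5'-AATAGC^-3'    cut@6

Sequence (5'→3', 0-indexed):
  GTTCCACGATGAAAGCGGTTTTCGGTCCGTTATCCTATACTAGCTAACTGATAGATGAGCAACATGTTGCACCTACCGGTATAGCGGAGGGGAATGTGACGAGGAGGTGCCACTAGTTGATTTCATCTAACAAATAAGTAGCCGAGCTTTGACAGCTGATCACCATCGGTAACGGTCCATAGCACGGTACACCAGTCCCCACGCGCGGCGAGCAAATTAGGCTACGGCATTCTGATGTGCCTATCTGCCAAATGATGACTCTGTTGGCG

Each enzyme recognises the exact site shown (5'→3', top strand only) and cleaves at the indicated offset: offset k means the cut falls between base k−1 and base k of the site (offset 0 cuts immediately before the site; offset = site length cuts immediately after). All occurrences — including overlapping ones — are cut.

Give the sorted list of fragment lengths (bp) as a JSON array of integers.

[6,7,10,12,15,17,22,53,54,73]

Site scan:
  WciV CGGT/1: at [15, 22, 76, 166, 172, 184, 267] ⇒ [16, 23, 77, 167, 173, 185, 268]
  EstV (ACTCCTT, off=7): no sites
  DwuII TGAC/3: at [96, 149, 255] ⇒ [99, 152, 258]
  QalII (CCGGAAC, off=0): no sites
  SqiI (AATAGC, off=6): no sites

Pooled cuts: [16, 23, 77, 99, 152, 167, 173, 185, 258, 268]

Fragment lengths:
  16→23: 7 bp
  23→77: 54 bp
  77→99: 22 bp
  99→152: 53 bp
  152→167: 15 bp
  167→173: 6 bp
  173→185: 12 bp
  185→258: 73 bp
  258→268: 10 bp
  268→16 (wrap): 269-268+16 = 17 bp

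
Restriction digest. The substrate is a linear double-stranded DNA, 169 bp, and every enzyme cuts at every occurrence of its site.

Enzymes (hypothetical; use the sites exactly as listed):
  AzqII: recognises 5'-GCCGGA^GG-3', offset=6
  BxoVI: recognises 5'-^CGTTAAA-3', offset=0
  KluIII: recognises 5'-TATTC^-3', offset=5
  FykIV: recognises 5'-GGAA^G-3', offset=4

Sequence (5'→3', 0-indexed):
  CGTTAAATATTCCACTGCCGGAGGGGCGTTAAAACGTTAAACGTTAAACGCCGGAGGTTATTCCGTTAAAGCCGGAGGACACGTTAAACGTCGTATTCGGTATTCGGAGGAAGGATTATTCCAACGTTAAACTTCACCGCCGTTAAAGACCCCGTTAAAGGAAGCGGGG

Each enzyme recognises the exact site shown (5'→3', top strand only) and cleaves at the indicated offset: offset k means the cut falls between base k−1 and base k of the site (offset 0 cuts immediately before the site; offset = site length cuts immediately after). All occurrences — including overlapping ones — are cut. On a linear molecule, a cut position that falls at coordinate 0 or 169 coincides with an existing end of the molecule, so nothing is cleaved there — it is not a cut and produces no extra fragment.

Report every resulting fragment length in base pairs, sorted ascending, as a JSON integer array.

Site scan:
  AzqII (GCCGGAGG, off=6): starts [16, 49, 70] → cuts [22, 55, 76]
  BxoVI (CGTTAAA, off=0): starts [0, 26, 34, 41, 63, 81, 124, 140, 152] → cuts [26, 34, 41, 63, 81, 124, 140, 152] (position 0 is a terminus of the linear molecule — no cut)
  KluIII (TATTC, off=5): starts [7, 58, 93, 100, 116] → cuts [12, 63, 98, 105, 121]
  FykIV (GGAAG, off=4): starts [108, 159] → cuts [112, 163]

Pooled cuts: [12, 22, 26, 34, 41, 55, 63, 76, 81, 98, 105, 112, 121, 124, 140, 152, 163]

Fragment lengths:
  [0,12): 12 bp
  [12,22): 10 bp
  [22,26): 4 bp
  [26,34): 8 bp
  [34,41): 7 bp
  [41,55): 14 bp
  [55,63): 8 bp
  [63,76): 13 bp
  [76,81): 5 bp
  [81,98): 17 bp
  [98,105): 7 bp
  [105,112): 7 bp
  [112,121): 9 bp
  [121,124): 3 bp
  [124,140): 16 bp
  [140,152): 12 bp
  [152,163): 11 bp
  [163,169): 6 bp

[3,4,5,6,7,7,7,8,8,9,10,11,12,12,13,14,16,17]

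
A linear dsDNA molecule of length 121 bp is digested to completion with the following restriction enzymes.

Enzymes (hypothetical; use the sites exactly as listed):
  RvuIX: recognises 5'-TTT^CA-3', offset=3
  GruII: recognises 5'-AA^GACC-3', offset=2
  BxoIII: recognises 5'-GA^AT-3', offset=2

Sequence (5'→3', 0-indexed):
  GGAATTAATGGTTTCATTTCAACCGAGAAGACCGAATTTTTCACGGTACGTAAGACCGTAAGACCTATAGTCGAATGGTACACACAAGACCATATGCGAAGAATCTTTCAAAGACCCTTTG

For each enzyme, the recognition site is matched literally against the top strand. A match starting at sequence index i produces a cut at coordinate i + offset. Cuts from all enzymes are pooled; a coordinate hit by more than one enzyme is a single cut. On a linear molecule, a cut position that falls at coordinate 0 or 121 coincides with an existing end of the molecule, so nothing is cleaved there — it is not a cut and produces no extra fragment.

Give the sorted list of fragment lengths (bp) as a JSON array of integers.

[3,4,5,6,6,6,8,9,10,11,12,13,13,15]

Site scan:
  RvuIX (TTTCA, off=3): starts [11, 16, 38, 105] → cuts [14, 19, 41, 108]
  GruII (AAGACC, off=2): starts [27, 51, 59, 85, 110] → cuts [29, 53, 61, 87, 112]
  BxoIII (GAAT, off=2): starts [1, 33, 72, 100] → cuts [3, 35, 74, 102]

Pooled cuts: [3, 14, 19, 29, 35, 41, 53, 61, 74, 87, 102, 108, 112]

Fragment lengths:
  [0,3): 3 bp
  [3,14): 11 bp
  [14,19): 5 bp
  [19,29): 10 bp
  [29,35): 6 bp
  [35,41): 6 bp
  [41,53): 12 bp
  [53,61): 8 bp
  [61,74): 13 bp
  [74,87): 13 bp
  [87,102): 15 bp
  [102,108): 6 bp
  [108,112): 4 bp
  [112,121): 9 bp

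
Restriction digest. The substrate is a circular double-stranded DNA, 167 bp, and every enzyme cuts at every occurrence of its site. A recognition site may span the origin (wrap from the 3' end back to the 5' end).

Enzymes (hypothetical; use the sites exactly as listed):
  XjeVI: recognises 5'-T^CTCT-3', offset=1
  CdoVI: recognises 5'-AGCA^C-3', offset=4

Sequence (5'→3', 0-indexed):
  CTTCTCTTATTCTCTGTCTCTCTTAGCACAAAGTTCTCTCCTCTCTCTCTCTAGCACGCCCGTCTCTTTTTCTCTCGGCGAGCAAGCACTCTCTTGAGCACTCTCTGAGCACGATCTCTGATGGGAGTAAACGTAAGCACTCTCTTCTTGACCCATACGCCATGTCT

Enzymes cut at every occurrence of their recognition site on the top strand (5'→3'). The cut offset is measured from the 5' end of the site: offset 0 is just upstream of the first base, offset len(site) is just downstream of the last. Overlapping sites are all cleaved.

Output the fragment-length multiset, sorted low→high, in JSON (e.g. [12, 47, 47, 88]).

Site scan:
  XjeVI TCTCT/1: at [2, 10, 16, 18, 34, 41, 43, 45, 47, 62, 70, 89, 101, 114, 140, 164] ⇒ [3, 11, 17, 19, 35, 42, 44, 46, 48, 63, 71, 90, 102, 115, 141, 165]
  CdoVI AGCAC/4: at [24, 52, 84, 96, 107, 135] ⇒ [28, 56, 88, 100, 111, 139]

All cut coordinates (distinct, sorted): [3, 11, 17, 19, 28, 35, 42, 44, 46, 48, 56, 63, 71, 88, 90, 100, 102, 111, 115, 139, 141, 165]

Fragments:
  3→11: 8 bp
  11→17: 6 bp
  17→19: 2 bp
  19→28: 9 bp
  28→35: 7 bp
  35→42: 7 bp
  42→44: 2 bp
  44→46: 2 bp
  46→48: 2 bp
  48→56: 8 bp
  56→63: 7 bp
  63→71: 8 bp
  71→88: 17 bp
  88→90: 2 bp
  90→100: 10 bp
  100→102: 2 bp
  102→111: 9 bp
  111→115: 4 bp
  115→139: 24 bp
  139→141: 2 bp
  141→165: 24 bp
  165→3 (wrap): 167-165+3 = 5 bp

[2,2,2,2,2,2,2,4,5,6,7,7,7,8,8,8,9,9,10,17,24,24]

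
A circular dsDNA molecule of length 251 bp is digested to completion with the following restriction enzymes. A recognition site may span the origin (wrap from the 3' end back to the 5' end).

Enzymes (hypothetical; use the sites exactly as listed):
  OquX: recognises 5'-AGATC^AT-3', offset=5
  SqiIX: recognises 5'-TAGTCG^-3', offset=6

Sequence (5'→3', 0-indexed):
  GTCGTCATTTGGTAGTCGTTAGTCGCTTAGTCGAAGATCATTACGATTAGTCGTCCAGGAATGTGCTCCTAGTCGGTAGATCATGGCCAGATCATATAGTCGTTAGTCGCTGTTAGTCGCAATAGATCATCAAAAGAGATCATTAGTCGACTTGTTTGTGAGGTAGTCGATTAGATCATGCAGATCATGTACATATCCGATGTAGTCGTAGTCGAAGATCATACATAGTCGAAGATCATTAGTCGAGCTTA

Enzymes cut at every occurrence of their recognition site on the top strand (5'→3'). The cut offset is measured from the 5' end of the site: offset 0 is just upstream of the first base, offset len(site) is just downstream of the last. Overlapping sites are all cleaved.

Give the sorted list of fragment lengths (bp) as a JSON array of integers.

[6,6,6,6,7,7,7,8,8,8,8,9,9,9,10,10,11,11,13,14,14,20,22,22]

Site scan:
  OquX (AGATCAT, off=5): starts [34, 77, 88, 123, 136, 172, 181, 215, 232] → cuts [39, 82, 93, 128, 141, 177, 186, 220, 237]
  SqiIX (TAGTCG, off=6): starts [12, 19, 27, 47, 69, 96, 103, 113, 143, 163, 202, 208, 225, 239, 249] → cuts [4, 18, 25, 33, 53, 75, 102, 109, 119, 149, 169, 208, 214, 231, 245]

All cut coordinates (distinct, sorted): [4, 18, 25, 33, 39, 53, 75, 82, 93, 102, 109, 119, 128, 141, 149, 169, 177, 186, 208, 214, 220, 231, 237, 245]

Fragments:
  4→18: 14 bp
  18→25: 7 bp
  25→33: 8 bp
  33→39: 6 bp
  39→53: 14 bp
  53→75: 22 bp
  75→82: 7 bp
  82→93: 11 bp
  93→102: 9 bp
  102→109: 7 bp
  109→119: 10 bp
  119→128: 9 bp
  128→141: 13 bp
  141→149: 8 bp
  149→169: 20 bp
  169→177: 8 bp
  177→186: 9 bp
  186→208: 22 bp
  208→214: 6 bp
  214→220: 6 bp
  220→231: 11 bp
  231→237: 6 bp
  237→245: 8 bp
  245→4 (wrap): 251-245+4 = 10 bp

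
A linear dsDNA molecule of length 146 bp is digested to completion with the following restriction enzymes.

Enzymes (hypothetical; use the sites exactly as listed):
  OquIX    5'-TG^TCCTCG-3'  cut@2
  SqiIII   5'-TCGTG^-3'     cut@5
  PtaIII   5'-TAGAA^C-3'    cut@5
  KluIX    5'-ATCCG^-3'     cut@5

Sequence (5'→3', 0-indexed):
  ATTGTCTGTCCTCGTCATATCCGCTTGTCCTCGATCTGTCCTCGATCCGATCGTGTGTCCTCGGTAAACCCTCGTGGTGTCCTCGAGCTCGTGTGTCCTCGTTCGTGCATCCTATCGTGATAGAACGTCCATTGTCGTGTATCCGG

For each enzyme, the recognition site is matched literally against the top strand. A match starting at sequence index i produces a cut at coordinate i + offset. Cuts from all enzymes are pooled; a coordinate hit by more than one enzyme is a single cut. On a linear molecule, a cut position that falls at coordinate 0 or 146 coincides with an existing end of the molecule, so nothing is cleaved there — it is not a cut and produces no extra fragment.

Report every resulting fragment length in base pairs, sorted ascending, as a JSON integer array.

Per-enzyme occurrences:
  OquIX TGTCCTCG/2: at [6, 25, 36, 55, 77, 93] ⇒ [8, 27, 38, 57, 79, 95]
  SqiIII TCGTG/5: at [50, 71, 88, 102, 114, 134] ⇒ [55, 76, 93, 107, 119, 139]
  PtaIII TAGAAC/5: at [120] ⇒ [125]
  KluIX ATCCG/5: at [18, 44, 140] ⇒ [23, 49, 145]

All cut coordinates (distinct, sorted): [8, 23, 27, 38, 49, 55, 57, 76, 79, 93, 95, 107, 119, 125, 139, 145]

Fragment lengths:
  [0,8): 8 bp
  [8,23): 15 bp
  [23,27): 4 bp
  [27,38): 11 bp
  [38,49): 11 bp
  [49,55): 6 bp
  [55,57): 2 bp
  [57,76): 19 bp
  [76,79): 3 bp
  [79,93): 14 bp
  [93,95): 2 bp
  [95,107): 12 bp
  [107,119): 12 bp
  [119,125): 6 bp
  [125,139): 14 bp
  [139,145): 6 bp
  [145,146): 1 bp

[1,2,2,3,4,6,6,6,8,11,11,12,12,14,14,15,19]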